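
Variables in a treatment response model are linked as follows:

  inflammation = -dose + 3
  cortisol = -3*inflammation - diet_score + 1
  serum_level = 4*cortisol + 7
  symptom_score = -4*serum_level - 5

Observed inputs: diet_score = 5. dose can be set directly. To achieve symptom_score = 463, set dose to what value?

dose = -6

Substituting into the cortisol equation gives cortisol = 3*dose - 13.
Substituting into the serum_level equation gives serum_level = 12*dose - 45.
So symptom_score = -48*dose + 175.
Solve -48*dose + 175 = 463: dose = (463 - 175) / -48 = -6.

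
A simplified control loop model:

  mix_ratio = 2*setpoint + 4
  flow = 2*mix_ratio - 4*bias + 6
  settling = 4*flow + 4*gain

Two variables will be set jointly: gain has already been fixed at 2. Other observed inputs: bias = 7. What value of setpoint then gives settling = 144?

With gain held at 2:
Substituting into the flow equation gives flow = 4*setpoint - 14.
So settling = 16*setpoint - 48.
Solve 16*setpoint - 48 = 144: setpoint = (144 + 48) / 16 = 12.

setpoint = 12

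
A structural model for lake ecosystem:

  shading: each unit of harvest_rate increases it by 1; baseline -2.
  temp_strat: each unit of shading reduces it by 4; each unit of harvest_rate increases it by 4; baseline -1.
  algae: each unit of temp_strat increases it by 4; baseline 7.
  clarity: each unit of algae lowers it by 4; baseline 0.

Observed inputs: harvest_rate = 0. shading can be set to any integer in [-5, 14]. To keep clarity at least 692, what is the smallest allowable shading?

Intervening on shading fixes its value directly, overriding its dependence on harvest_rate.
Substituting into the temp_strat equation gives temp_strat = -4*shading - 1.
Substituting into the algae equation gives algae = -16*shading + 3.
Substituting into the clarity equation gives clarity = 64*shading - 12.
Require 64*shading - 12 ≥ 692, so shading ≥ 11.
The smallest integer in [-5, 14] satisfying this is 11.

shading = 11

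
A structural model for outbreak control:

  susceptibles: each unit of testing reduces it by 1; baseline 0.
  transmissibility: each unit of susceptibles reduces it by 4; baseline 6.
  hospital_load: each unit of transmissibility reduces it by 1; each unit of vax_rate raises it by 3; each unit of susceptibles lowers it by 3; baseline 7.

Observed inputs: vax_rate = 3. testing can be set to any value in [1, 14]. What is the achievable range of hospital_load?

Substituting into the transmissibility equation gives transmissibility = 4*testing + 6.
Substituting into the hospital_load equation gives hospital_load = -testing + 10.
Linear in testing, so extremes are at the endpoints: testing = 1 gives hospital_load = 9; testing = 14 gives hospital_load = -4.

-4 to 9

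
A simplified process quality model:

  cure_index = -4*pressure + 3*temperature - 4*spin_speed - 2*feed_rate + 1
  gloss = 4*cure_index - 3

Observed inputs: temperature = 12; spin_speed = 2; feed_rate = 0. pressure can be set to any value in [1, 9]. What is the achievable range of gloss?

Substituting into the cure_index equation gives cure_index = -4*pressure + 29.
This gives gloss = -16*pressure + 113.
Linear in pressure, so extremes are at the endpoints: pressure = 1 gives gloss = 97; pressure = 9 gives gloss = -31.

-31 to 97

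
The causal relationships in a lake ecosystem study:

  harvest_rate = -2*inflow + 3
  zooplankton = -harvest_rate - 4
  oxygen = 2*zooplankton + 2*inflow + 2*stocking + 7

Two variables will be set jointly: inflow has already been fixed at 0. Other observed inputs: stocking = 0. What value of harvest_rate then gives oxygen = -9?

With inflow held at 0:
Intervening on harvest_rate fixes its value directly, overriding its dependence on inflow.
Substituting into the oxygen equation gives oxygen = -2*harvest_rate - 1.
Solve -2*harvest_rate - 1 = -9: harvest_rate = (-9 + 1) / -2 = 4.

harvest_rate = 4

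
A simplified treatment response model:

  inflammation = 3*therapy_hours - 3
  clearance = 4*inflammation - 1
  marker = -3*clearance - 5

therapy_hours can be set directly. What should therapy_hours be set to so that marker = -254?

therapy_hours = 8

Substituting into the clearance equation gives clearance = 12*therapy_hours - 13.
Substituting into the marker equation gives marker = -36*therapy_hours + 34.
Solve -36*therapy_hours + 34 = -254: therapy_hours = (-254 - 34) / -36 = 8.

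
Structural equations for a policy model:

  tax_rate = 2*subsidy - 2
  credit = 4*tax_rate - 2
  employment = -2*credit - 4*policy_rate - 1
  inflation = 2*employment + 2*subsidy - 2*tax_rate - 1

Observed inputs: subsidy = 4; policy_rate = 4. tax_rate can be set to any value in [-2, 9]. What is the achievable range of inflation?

-181 to 17

Intervening on tax_rate fixes its value directly, overriding its dependence on subsidy.
Substituting into the employment equation gives employment = -8*tax_rate - 13.
Substituting into the inflation equation gives inflation = -18*tax_rate - 19.
Linear in tax_rate, so extremes are at the endpoints: tax_rate = -2 gives inflation = 17; tax_rate = 9 gives inflation = -181.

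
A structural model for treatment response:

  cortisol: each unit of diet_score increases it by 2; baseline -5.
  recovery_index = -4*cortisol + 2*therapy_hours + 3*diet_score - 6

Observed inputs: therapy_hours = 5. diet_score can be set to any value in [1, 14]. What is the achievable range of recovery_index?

Substituting into the recovery_index equation gives recovery_index = -5*diet_score + 24.
Linear in diet_score, so extremes are at the endpoints: diet_score = 1 gives recovery_index = 19; diet_score = 14 gives recovery_index = -46.

-46 to 19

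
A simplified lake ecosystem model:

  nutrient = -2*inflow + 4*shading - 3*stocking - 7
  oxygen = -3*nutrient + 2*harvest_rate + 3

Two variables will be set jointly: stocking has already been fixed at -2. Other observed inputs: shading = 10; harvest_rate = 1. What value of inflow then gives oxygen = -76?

With stocking held at -2:
Substituting into the nutrient equation gives nutrient = -2*inflow + 39.
So oxygen = 6*inflow - 112.
Solve 6*inflow - 112 = -76: inflow = (-76 + 112) / 6 = 6.

inflow = 6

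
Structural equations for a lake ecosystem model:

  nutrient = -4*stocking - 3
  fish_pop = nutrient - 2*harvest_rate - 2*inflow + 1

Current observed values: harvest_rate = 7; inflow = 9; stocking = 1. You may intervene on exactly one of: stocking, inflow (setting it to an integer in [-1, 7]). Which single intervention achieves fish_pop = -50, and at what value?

Intervening on stocking: with other inputs at their observed values, fish_pop = -4*stocking - 34. Solving for -50 gives stocking = 4, within [-1, 7].
Intervening on inflow: fish_pop = -2*inflow - 20. Reaching -50 requires inflow = 15, outside [-1, 7].

set stocking = 4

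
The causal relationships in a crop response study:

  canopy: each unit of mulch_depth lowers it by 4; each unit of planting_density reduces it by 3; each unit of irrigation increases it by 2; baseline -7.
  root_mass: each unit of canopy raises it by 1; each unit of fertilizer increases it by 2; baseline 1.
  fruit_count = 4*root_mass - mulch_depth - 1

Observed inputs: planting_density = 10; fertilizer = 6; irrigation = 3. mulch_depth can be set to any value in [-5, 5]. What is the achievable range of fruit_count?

Substituting into the canopy equation gives canopy = -4*mulch_depth - 31.
So root_mass = -4*mulch_depth - 18.
Substituting into the fruit_count equation gives fruit_count = -17*mulch_depth - 73.
Linear in mulch_depth, so extremes are at the endpoints: mulch_depth = -5 gives fruit_count = 12; mulch_depth = 5 gives fruit_count = -158.

-158 to 12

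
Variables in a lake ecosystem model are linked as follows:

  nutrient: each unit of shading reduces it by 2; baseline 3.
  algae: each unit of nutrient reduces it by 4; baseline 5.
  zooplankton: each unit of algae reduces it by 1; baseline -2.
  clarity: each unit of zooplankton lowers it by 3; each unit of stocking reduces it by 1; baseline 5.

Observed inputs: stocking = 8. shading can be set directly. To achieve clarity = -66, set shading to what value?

Substituting into the algae equation gives algae = 8*shading - 7.
Substituting into the zooplankton equation gives zooplankton = -8*shading + 5.
Substituting into the clarity equation gives clarity = 24*shading - 18.
Solve 24*shading - 18 = -66: shading = (-66 + 18) / 24 = -2.

shading = -2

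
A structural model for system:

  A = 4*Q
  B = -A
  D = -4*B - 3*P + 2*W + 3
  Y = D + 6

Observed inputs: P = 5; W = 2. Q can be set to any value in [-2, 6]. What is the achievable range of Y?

-34 to 94

Substituting into the B equation gives B = -4*Q.
Substituting into the D equation gives D = 16*Q - 8.
Substituting into the Y equation gives Y = 16*Q - 2.
Linear in Q, so extremes are at the endpoints: Q = -2 gives Y = -34; Q = 6 gives Y = 94.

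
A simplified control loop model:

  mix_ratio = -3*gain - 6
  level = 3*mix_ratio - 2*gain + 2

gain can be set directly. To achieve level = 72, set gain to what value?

Substituting into the level equation gives level = -11*gain - 16.
Solve -11*gain - 16 = 72: gain = (72 + 16) / -11 = -8.

gain = -8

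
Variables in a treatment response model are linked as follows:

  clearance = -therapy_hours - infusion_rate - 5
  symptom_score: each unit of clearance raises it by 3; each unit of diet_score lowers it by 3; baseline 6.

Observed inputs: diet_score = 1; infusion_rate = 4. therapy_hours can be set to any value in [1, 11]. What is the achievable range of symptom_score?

-57 to -27

Substituting into the clearance equation gives clearance = -therapy_hours - 9.
symptom_score becomes -3*therapy_hours - 24.
Linear in therapy_hours, so extremes are at the endpoints: therapy_hours = 1 gives symptom_score = -27; therapy_hours = 11 gives symptom_score = -57.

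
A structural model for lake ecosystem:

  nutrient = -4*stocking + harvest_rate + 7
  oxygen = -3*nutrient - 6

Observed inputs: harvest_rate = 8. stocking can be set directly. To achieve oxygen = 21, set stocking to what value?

stocking = 6

Substituting into the nutrient equation gives nutrient = -4*stocking + 15.
Substituting into the oxygen equation gives oxygen = 12*stocking - 51.
Solve 12*stocking - 51 = 21: stocking = (21 + 51) / 12 = 6.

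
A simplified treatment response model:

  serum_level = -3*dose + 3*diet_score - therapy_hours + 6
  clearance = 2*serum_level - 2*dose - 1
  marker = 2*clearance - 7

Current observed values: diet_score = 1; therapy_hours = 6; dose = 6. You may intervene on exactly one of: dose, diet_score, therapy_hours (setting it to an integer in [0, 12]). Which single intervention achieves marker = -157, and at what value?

set dose = 10

Intervening on dose: with other inputs at their observed values, marker = -16*dose + 3. Solving for -157 gives dose = 10, within [0, 12].
Intervening on diet_score: marker = 12*diet_score - 105. Reaching -157 requires diet_score = -13/3, not an integer.
Intervening on therapy_hours: marker = -4*therapy_hours - 69. Reaching -157 requires therapy_hours = 22, outside [0, 12].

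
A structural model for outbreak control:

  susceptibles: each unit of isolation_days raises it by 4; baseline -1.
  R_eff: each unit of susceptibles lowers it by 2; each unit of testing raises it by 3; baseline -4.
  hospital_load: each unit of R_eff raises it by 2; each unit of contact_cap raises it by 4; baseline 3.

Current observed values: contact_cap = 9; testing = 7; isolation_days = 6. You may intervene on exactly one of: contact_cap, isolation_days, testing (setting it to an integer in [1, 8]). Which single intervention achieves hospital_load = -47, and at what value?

set contact_cap = 2

Intervening on contact_cap: with other inputs at their observed values, hospital_load = 4*contact_cap - 55. Solving for -47 gives contact_cap = 2, within [1, 8].
Intervening on isolation_days: hospital_load = -16*isolation_days + 77. Reaching -47 requires isolation_days = 31/4, not an integer.
Intervening on testing: hospital_load = 6*testing - 61. Reaching -47 requires testing = 7/3, not an integer.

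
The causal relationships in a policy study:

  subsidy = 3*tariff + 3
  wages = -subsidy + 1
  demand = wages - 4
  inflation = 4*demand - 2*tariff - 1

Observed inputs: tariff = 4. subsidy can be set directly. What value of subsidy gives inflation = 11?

Intervening on subsidy fixes its value directly, overriding its dependence on tariff.
Substituting into the demand equation gives demand = -subsidy - 3.
So inflation = -4*subsidy - 21.
Solve -4*subsidy - 21 = 11: subsidy = (11 + 21) / -4 = -8.

subsidy = -8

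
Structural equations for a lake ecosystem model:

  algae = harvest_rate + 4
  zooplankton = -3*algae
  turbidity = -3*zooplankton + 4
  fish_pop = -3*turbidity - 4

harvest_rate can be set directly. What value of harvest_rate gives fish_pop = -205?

harvest_rate = 3

Substituting into the zooplankton equation gives zooplankton = -3*harvest_rate - 12.
Substituting into the turbidity equation gives turbidity = 9*harvest_rate + 40.
Substituting into the fish_pop equation gives fish_pop = -27*harvest_rate - 124.
Solve -27*harvest_rate - 124 = -205: harvest_rate = (-205 + 124) / -27 = 3.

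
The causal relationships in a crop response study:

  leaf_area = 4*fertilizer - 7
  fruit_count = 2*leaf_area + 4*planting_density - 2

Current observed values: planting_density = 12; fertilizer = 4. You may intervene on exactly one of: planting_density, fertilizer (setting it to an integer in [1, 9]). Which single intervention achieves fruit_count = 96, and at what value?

set fertilizer = 8

Intervening on planting_density: fruit_count = 4*planting_density + 16. Reaching 96 requires planting_density = 20, outside [1, 9].
Intervening on fertilizer: with other inputs at their observed values, fruit_count = 8*fertilizer + 32. Solving for 96 gives fertilizer = 8, within [1, 9].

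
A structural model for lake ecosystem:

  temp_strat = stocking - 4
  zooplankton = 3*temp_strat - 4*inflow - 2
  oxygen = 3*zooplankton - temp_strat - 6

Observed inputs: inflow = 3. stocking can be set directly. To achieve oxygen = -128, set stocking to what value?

stocking = -6

Substituting into the zooplankton equation gives zooplankton = 3*stocking - 26.
Substituting into the oxygen equation gives oxygen = 8*stocking - 80.
Solve 8*stocking - 80 = -128: stocking = (-128 + 80) / 8 = -6.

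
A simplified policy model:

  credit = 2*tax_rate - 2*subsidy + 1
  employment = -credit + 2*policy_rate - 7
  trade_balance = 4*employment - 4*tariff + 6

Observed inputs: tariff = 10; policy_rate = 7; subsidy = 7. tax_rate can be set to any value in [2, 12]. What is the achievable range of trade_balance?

Substituting into the credit equation gives credit = 2*tax_rate - 13.
This gives employment = -2*tax_rate + 20.
So trade_balance = -8*tax_rate + 46.
Linear in tax_rate, so extremes are at the endpoints: tax_rate = 2 gives trade_balance = 30; tax_rate = 12 gives trade_balance = -50.

-50 to 30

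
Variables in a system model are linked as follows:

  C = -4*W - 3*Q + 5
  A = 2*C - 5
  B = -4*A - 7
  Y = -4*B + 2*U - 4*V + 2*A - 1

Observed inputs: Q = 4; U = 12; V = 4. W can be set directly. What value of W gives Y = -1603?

W = 9

Substituting into the C equation gives C = -4*W - 7.
This gives A = -8*W - 19.
This gives B = 32*W + 69.
Y becomes -144*W - 307.
Solve -144*W - 307 = -1603: W = (-1603 + 307) / -144 = 9.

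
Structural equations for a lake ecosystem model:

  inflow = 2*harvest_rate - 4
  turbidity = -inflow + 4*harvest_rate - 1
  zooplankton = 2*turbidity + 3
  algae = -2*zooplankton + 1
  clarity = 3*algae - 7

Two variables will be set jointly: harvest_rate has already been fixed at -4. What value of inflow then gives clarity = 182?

inflow = 0

With harvest_rate held at -4:
Intervening on inflow fixes its value directly, overriding its dependence on harvest_rate.
Substituting into the turbidity equation gives turbidity = -inflow - 17.
Substituting into the zooplankton equation gives zooplankton = -2*inflow - 31.
This gives algae = 4*inflow + 63.
Substituting into the clarity equation gives clarity = 12*inflow + 182.
Solve 12*inflow + 182 = 182: inflow = (182 - 182) / 12 = 0.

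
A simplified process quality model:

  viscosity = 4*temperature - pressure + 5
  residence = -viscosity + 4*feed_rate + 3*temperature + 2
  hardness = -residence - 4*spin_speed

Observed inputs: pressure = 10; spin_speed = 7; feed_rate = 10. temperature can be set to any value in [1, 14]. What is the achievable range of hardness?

Substituting into the viscosity equation gives viscosity = 4*temperature - 5.
So residence = -temperature + 47.
Substituting into the hardness equation gives hardness = temperature - 75.
Linear in temperature, so extremes are at the endpoints: temperature = 1 gives hardness = -74; temperature = 14 gives hardness = -61.

-74 to -61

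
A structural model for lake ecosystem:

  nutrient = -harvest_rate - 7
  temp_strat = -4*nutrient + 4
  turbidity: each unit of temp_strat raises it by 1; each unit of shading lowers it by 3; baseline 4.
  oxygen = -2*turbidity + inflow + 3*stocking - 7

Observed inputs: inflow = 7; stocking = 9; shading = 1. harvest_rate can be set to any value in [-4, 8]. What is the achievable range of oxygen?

Substituting into the temp_strat equation gives temp_strat = 4*harvest_rate + 32.
Substituting into the turbidity equation gives turbidity = 4*harvest_rate + 33.
oxygen becomes -8*harvest_rate - 39.
Linear in harvest_rate, so extremes are at the endpoints: harvest_rate = -4 gives oxygen = -7; harvest_rate = 8 gives oxygen = -103.

-103 to -7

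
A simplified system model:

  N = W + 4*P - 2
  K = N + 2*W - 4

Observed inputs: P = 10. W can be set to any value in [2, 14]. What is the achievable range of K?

40 to 76

Substituting into the N equation gives N = W + 38.
Substituting into the K equation gives K = 3*W + 34.
Linear in W, so extremes are at the endpoints: W = 2 gives K = 40; W = 14 gives K = 76.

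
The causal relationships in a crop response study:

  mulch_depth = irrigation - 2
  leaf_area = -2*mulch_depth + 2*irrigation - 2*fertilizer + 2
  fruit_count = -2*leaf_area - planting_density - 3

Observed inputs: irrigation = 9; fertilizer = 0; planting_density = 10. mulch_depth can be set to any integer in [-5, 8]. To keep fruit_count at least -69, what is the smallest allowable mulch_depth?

Intervening on mulch_depth fixes its value directly, overriding its dependence on irrigation.
Substituting into the leaf_area equation gives leaf_area = -2*mulch_depth + 20.
So fruit_count = 4*mulch_depth - 53.
Require 4*mulch_depth - 53 ≥ -69, so mulch_depth ≥ -4.
The smallest integer in [-5, 8] satisfying this is -4.

mulch_depth = -4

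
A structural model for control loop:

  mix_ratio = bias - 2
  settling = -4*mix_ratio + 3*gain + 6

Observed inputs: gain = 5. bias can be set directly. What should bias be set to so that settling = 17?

Substituting into the settling equation gives settling = -4*bias + 29.
Solve -4*bias + 29 = 17: bias = (17 - 29) / -4 = 3.

bias = 3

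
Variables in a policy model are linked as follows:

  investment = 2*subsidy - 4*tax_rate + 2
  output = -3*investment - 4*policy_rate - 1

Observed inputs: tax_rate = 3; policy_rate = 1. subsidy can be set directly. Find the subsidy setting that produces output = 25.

Substituting into the investment equation gives investment = 2*subsidy - 10.
Substituting into the output equation gives output = -6*subsidy + 25.
Solve -6*subsidy + 25 = 25: subsidy = (25 - 25) / -6 = 0.

subsidy = 0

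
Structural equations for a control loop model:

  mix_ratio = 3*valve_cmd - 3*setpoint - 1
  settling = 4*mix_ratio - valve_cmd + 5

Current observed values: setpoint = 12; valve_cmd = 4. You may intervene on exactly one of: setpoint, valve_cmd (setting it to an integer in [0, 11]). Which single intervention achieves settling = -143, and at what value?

set valve_cmd = 0

Intervening on setpoint: settling = -12*setpoint + 45. Reaching -143 requires setpoint = 47/3, not an integer.
Intervening on valve_cmd: with other inputs at their observed values, settling = 11*valve_cmd - 143. Solving for -143 gives valve_cmd = 0, within [0, 11].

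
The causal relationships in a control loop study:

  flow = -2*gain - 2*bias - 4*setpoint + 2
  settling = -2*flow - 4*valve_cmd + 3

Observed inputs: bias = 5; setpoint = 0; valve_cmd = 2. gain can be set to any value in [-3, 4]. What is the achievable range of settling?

Substituting into the flow equation gives flow = -2*gain - 8.
This gives settling = 4*gain + 11.
Linear in gain, so extremes are at the endpoints: gain = -3 gives settling = -1; gain = 4 gives settling = 27.

-1 to 27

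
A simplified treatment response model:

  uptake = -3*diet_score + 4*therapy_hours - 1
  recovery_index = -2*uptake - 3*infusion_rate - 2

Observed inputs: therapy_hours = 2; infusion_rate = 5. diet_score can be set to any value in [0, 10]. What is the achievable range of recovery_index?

Substituting into the uptake equation gives uptake = -3*diet_score + 7.
This gives recovery_index = 6*diet_score - 31.
Linear in diet_score, so extremes are at the endpoints: diet_score = 0 gives recovery_index = -31; diet_score = 10 gives recovery_index = 29.

-31 to 29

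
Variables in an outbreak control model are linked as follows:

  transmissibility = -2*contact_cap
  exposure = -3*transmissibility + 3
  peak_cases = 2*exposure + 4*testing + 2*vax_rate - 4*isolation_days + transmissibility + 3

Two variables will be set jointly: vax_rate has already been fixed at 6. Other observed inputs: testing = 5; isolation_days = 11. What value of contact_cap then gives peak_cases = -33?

contact_cap = -3

With vax_rate held at 6:
Substituting into the exposure equation gives exposure = 6*contact_cap + 3.
Substituting into the peak_cases equation gives peak_cases = 10*contact_cap - 3.
Solve 10*contact_cap - 3 = -33: contact_cap = (-33 + 3) / 10 = -3.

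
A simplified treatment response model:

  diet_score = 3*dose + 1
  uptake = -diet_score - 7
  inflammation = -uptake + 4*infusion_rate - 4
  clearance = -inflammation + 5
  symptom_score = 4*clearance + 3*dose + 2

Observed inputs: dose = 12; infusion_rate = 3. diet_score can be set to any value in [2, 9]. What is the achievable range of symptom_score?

Intervening on diet_score fixes its value directly, overriding its dependence on dose.
Substituting into the inflammation equation gives inflammation = diet_score + 15.
So clearance = -diet_score - 10.
symptom_score becomes -4*diet_score - 2.
Linear in diet_score, so extremes are at the endpoints: diet_score = 2 gives symptom_score = -10; diet_score = 9 gives symptom_score = -38.

-38 to -10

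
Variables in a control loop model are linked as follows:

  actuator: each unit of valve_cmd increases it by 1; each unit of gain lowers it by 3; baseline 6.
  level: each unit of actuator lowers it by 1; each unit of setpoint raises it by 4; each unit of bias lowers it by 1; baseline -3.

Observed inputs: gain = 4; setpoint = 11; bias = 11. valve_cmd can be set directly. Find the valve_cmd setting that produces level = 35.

Substituting into the actuator equation gives actuator = valve_cmd - 6.
Substituting into the level equation gives level = -valve_cmd + 36.
Solve -valve_cmd + 36 = 35: valve_cmd = (35 - 36) / -1 = 1.

valve_cmd = 1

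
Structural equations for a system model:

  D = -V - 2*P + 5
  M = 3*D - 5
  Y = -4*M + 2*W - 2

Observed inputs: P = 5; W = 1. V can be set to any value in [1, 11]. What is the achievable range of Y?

Substituting into the D equation gives D = -V - 5.
So M = -3*V - 20.
This gives Y = 12*V + 80.
Linear in V, so extremes are at the endpoints: V = 1 gives Y = 92; V = 11 gives Y = 212.

92 to 212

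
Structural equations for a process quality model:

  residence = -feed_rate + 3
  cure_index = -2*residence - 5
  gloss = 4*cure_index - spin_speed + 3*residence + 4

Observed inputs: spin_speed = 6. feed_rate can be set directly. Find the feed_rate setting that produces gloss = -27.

Substituting into the cure_index equation gives cure_index = 2*feed_rate - 11.
Substituting into the gloss equation gives gloss = 5*feed_rate - 37.
Solve 5*feed_rate - 37 = -27: feed_rate = (-27 + 37) / 5 = 2.

feed_rate = 2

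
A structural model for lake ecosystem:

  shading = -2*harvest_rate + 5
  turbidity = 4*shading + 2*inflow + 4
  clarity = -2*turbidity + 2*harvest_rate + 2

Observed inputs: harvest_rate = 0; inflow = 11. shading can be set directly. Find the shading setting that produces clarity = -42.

shading = -1

Intervening on shading fixes its value directly, overriding its dependence on harvest_rate.
Substituting into the turbidity equation gives turbidity = 4*shading + 26.
So clarity = -8*shading - 50.
Solve -8*shading - 50 = -42: shading = (-42 + 50) / -8 = -1.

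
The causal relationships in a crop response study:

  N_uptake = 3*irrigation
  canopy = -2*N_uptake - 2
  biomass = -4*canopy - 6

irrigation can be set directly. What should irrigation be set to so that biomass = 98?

irrigation = 4

Substituting into the canopy equation gives canopy = -6*irrigation - 2.
Substituting into the biomass equation gives biomass = 24*irrigation + 2.
Solve 24*irrigation + 2 = 98: irrigation = (98 - 2) / 24 = 4.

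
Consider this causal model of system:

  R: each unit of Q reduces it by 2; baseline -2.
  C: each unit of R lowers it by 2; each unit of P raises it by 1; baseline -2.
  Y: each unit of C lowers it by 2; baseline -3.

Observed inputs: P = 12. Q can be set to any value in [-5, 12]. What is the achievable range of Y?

Substituting into the C equation gives C = 4*Q + 14.
This gives Y = -8*Q - 31.
Linear in Q, so extremes are at the endpoints: Q = -5 gives Y = 9; Q = 12 gives Y = -127.

-127 to 9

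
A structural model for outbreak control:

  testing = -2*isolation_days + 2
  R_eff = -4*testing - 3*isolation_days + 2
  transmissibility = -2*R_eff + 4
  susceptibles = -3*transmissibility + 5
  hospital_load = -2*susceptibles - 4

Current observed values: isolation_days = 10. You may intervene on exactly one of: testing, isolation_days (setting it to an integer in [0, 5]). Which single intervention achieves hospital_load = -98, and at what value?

set isolation_days = 3

Intervening on testing: hospital_load = 48*testing + 346. Reaching -98 requires testing = -37/4, not an integer.
Intervening on isolation_days: with other inputs at their observed values, hospital_load = -60*isolation_days + 82. Solving for -98 gives isolation_days = 3, within [0, 5].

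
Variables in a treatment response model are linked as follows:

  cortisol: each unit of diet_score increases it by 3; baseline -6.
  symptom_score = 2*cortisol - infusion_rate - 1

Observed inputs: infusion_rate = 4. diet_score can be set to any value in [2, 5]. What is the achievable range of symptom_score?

Substituting into the symptom_score equation gives symptom_score = 6*diet_score - 17.
Linear in diet_score, so extremes are at the endpoints: diet_score = 2 gives symptom_score = -5; diet_score = 5 gives symptom_score = 13.

-5 to 13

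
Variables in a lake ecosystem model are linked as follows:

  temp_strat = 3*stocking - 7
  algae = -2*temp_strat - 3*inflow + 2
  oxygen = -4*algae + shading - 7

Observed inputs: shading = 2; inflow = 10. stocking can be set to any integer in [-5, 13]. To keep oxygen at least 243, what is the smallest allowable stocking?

Substituting into the algae equation gives algae = -6*stocking - 14.
This gives oxygen = 24*stocking + 51.
Require 24*stocking + 51 ≥ 243, so stocking ≥ 8.
The smallest integer in [-5, 13] satisfying this is 8.

stocking = 8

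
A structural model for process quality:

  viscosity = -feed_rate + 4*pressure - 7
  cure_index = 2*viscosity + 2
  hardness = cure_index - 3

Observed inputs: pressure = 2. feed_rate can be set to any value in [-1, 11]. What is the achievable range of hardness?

Substituting into the viscosity equation gives viscosity = -feed_rate + 1.
This gives cure_index = -2*feed_rate + 4.
This gives hardness = -2*feed_rate + 1.
Linear in feed_rate, so extremes are at the endpoints: feed_rate = -1 gives hardness = 3; feed_rate = 11 gives hardness = -21.

-21 to 3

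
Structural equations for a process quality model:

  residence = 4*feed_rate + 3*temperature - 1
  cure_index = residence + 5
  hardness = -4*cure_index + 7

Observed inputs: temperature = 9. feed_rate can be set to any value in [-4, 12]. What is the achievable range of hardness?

-309 to -53

Substituting into the residence equation gives residence = 4*feed_rate + 26.
This gives cure_index = 4*feed_rate + 31.
hardness becomes -16*feed_rate - 117.
Linear in feed_rate, so extremes are at the endpoints: feed_rate = -4 gives hardness = -53; feed_rate = 12 gives hardness = -309.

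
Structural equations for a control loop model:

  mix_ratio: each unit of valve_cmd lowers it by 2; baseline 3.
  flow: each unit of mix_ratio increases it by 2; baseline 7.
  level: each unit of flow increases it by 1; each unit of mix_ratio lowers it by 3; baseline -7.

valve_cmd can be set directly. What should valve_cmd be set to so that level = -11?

Substituting into the flow equation gives flow = -4*valve_cmd + 13.
Substituting into the level equation gives level = 2*valve_cmd - 3.
Solve 2*valve_cmd - 3 = -11: valve_cmd = (-11 + 3) / 2 = -4.

valve_cmd = -4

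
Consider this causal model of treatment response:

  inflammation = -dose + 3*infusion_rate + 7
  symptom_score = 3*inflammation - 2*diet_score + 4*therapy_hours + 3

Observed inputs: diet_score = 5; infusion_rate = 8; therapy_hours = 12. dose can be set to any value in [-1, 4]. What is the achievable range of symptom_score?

122 to 137

Substituting into the inflammation equation gives inflammation = -dose + 31.
Substituting into the symptom_score equation gives symptom_score = -3*dose + 134.
Linear in dose, so extremes are at the endpoints: dose = -1 gives symptom_score = 137; dose = 4 gives symptom_score = 122.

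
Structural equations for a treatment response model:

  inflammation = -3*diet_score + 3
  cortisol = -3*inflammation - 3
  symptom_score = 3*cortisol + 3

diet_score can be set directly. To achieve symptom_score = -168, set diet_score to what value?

Substituting into the cortisol equation gives cortisol = 9*diet_score - 12.
Substituting into the symptom_score equation gives symptom_score = 27*diet_score - 33.
Solve 27*diet_score - 33 = -168: diet_score = (-168 + 33) / 27 = -5.

diet_score = -5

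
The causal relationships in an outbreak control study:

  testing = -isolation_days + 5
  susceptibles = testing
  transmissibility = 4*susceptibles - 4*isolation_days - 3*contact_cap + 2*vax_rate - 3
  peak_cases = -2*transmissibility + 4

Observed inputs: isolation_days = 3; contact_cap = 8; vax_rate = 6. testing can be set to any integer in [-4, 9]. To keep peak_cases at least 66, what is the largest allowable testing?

Intervening on testing fixes its value directly, overriding its dependence on isolation_days.
Substituting into the transmissibility equation gives transmissibility = 4*testing - 27.
Substituting into the peak_cases equation gives peak_cases = -8*testing + 58.
Require -8*testing + 58 ≥ 66, so testing ≤ -1.
The largest integer in [-4, 9] satisfying this is -1.

testing = -1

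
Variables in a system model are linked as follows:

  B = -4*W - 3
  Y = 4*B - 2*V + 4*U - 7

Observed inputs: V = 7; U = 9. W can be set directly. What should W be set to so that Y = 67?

Substituting into the Y equation gives Y = -16*W + 3.
Solve -16*W + 3 = 67: W = (67 - 3) / -16 = -4.

W = -4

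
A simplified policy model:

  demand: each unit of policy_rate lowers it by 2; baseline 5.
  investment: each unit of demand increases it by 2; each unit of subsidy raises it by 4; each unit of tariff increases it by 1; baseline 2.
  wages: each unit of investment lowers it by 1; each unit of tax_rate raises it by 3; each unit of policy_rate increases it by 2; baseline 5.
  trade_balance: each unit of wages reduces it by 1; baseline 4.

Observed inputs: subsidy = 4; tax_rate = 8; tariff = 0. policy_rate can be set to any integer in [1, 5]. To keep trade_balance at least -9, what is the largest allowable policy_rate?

policy_rate = 2

Substituting into the investment equation gives investment = -4*policy_rate + 28.
Substituting into the wages equation gives wages = 6*policy_rate + 1.
So trade_balance = -6*policy_rate + 3.
Require -6*policy_rate + 3 ≥ -9, so policy_rate ≤ 2.
The largest integer in [1, 5] satisfying this is 2.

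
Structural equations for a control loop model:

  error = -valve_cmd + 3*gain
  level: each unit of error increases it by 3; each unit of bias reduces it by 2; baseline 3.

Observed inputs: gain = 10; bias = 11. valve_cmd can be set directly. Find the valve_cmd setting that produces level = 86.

valve_cmd = -5

Substituting into the error equation gives error = -valve_cmd + 30.
This gives level = -3*valve_cmd + 71.
Solve -3*valve_cmd + 71 = 86: valve_cmd = (86 - 71) / -3 = -5.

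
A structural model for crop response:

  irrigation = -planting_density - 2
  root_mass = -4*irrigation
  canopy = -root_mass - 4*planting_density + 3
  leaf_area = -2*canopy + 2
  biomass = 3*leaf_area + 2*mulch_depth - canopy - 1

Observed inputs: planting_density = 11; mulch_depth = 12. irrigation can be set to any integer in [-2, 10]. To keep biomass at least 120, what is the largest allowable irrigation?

irrigation = 7

Intervening on irrigation fixes its value directly, overriding its dependence on planting_density.
Substituting into the canopy equation gives canopy = 4*irrigation - 41.
Substituting into the leaf_area equation gives leaf_area = -8*irrigation + 84.
So biomass = -28*irrigation + 316.
Require -28*irrigation + 316 ≥ 120, so irrigation ≤ 7.
The largest integer in [-2, 10] satisfying this is 7.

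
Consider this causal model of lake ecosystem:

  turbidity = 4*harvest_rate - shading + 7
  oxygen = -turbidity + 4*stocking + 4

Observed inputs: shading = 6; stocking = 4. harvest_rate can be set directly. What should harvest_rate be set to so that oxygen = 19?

harvest_rate = 0

Substituting into the turbidity equation gives turbidity = 4*harvest_rate + 1.
Substituting into the oxygen equation gives oxygen = -4*harvest_rate + 19.
Solve -4*harvest_rate + 19 = 19: harvest_rate = (19 - 19) / -4 = 0.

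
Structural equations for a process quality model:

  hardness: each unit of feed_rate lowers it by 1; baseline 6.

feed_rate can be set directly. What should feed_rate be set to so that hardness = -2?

feed_rate = 8

Solve -feed_rate + 6 = -2: feed_rate = (-2 - 6) / -1 = 8.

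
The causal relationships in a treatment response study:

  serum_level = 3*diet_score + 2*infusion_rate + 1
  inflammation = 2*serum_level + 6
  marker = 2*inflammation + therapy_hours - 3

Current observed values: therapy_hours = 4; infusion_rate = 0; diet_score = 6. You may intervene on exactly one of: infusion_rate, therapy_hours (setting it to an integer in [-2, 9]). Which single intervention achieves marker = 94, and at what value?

set therapy_hours = 9

Intervening on infusion_rate: marker = 8*infusion_rate + 89. Reaching 94 requires infusion_rate = 5/8, not an integer.
Intervening on therapy_hours: with other inputs at their observed values, marker = therapy_hours + 85. Solving for 94 gives therapy_hours = 9, within [-2, 9].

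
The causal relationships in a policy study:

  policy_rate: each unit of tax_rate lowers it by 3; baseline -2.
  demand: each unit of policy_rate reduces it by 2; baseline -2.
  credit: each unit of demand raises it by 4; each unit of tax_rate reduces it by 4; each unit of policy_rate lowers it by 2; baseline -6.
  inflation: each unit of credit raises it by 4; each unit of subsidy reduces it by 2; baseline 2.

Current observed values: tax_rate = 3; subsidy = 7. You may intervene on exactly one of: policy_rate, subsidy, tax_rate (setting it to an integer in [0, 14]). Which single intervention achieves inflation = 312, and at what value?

Intervening on policy_rate: inflation = -40*policy_rate - 116. Reaching 312 requires policy_rate = -107/10, not an integer.
Intervening on subsidy: with other inputs at their observed values, inflation = -2*subsidy + 338. Solving for 312 gives subsidy = 13, within [0, 14].
Intervening on tax_rate: inflation = 104*tax_rate + 12. Reaching 312 requires tax_rate = 75/26, not an integer.

set subsidy = 13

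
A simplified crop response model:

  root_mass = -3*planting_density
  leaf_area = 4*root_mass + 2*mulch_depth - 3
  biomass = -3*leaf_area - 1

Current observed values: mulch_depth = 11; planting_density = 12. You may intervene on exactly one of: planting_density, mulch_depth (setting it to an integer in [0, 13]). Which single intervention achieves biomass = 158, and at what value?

Intervening on planting_density: with other inputs at their observed values, biomass = 36*planting_density - 58. Solving for 158 gives planting_density = 6, within [0, 13].
Intervening on mulch_depth: biomass = -6*mulch_depth + 440. Reaching 158 requires mulch_depth = 47, outside [0, 13].

set planting_density = 6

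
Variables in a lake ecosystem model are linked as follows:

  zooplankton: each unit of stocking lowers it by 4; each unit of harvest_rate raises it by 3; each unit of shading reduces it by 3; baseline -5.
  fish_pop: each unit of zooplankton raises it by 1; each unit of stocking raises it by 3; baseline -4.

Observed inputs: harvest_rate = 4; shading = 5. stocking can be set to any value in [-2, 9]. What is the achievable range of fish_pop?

-21 to -10

Substituting into the zooplankton equation gives zooplankton = -4*stocking - 8.
This gives fish_pop = -stocking - 12.
Linear in stocking, so extremes are at the endpoints: stocking = -2 gives fish_pop = -10; stocking = 9 gives fish_pop = -21.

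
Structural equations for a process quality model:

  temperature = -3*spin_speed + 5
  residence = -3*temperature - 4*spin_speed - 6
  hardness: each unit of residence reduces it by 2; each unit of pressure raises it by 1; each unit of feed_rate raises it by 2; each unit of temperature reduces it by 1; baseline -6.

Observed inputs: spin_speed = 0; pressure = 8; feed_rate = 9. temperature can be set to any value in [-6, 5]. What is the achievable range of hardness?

Intervening on temperature fixes its value directly, overriding its dependence on spin_speed.
Substituting into the residence equation gives residence = -3*temperature - 6.
Substituting into the hardness equation gives hardness = 5*temperature + 32.
Linear in temperature, so extremes are at the endpoints: temperature = -6 gives hardness = 2; temperature = 5 gives hardness = 57.

2 to 57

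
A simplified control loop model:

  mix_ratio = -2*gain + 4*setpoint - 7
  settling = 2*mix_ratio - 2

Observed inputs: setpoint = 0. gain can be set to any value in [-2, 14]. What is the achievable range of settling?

-72 to -8

Substituting into the mix_ratio equation gives mix_ratio = -2*gain - 7.
Substituting into the settling equation gives settling = -4*gain - 16.
Linear in gain, so extremes are at the endpoints: gain = -2 gives settling = -8; gain = 14 gives settling = -72.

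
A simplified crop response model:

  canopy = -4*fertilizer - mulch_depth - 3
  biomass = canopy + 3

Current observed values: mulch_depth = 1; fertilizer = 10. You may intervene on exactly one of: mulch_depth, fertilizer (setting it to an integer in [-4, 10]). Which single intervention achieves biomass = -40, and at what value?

Intervening on mulch_depth: with other inputs at their observed values, biomass = -mulch_depth - 40. Solving for -40 gives mulch_depth = 0, within [-4, 10].
Intervening on fertilizer: biomass = -4*fertilizer - 1. Reaching -40 requires fertilizer = 39/4, not an integer.

set mulch_depth = 0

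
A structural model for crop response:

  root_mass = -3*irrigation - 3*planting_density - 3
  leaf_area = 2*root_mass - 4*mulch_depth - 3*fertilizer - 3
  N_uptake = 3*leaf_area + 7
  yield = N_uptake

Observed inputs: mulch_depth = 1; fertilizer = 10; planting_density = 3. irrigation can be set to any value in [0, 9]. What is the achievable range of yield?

-338 to -176

Substituting into the root_mass equation gives root_mass = -3*irrigation - 12.
leaf_area becomes -6*irrigation - 61.
So N_uptake = -18*irrigation - 176.
This gives yield = -18*irrigation - 176.
Linear in irrigation, so extremes are at the endpoints: irrigation = 0 gives yield = -176; irrigation = 9 gives yield = -338.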